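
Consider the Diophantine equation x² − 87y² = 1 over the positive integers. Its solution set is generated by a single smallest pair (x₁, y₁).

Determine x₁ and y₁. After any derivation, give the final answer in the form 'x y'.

d=87: √d = [9; 3,18] (ℓ=2, even), read p_1/q_1
k=0  a_k=9  p_k/q_k = 9/1
k=1  a_k=3  p_k/q_k = 28/3
fundamental: x₁=28, y₁=3  (since 784 − 87·9 = 1)

28 3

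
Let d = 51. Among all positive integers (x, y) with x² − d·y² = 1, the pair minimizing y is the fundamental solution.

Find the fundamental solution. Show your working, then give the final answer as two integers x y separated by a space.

50 7

[7; 7,14] for √51; ℓ=2 ⇒ convergent index 1
k=0  a_k=7  p_k/q_k = 7/1
k=1  a_k=7  p_k/q_k = 50/7
fundamental: x₁=50, y₁=7  (since 2500 − 51·49 = 1)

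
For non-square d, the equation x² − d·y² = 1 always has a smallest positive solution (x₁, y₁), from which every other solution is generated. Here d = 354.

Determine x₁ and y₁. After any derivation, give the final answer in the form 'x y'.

√354 → a₀=18, period (1,4,2,2,18,2,2,4,1,36); ℓ=10 even so k=9
k=0  a_k=18  p_k/q_k = 18/1
k=1  a_k=1  p_k/q_k = 19/1
…
k=5  a_k=18  p_k/q_k = 9351/497
…
k=7  a_k=2  p_k/q_k = 47771/2539
k=8  a_k=4  p_k/q_k = 210294/11177
k=9  a_k=1  p_k/q_k = 258065/13716
→ (258065, 13716).  Check: 258065²=66597544225, 354·13716²=66597544224, difference 1.

258065 13716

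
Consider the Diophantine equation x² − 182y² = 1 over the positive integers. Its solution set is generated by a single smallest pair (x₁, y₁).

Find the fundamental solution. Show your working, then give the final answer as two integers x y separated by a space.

√182 → a₀=13, period (2,26); ℓ=2 even so k=1
a_0=13:  p_0=13·1+0=13,  q_0=13·0+1=1
a_1=2:  p_1=2·13+1=27,  q_1=2·1+0=2
fundamental: x₁=27, y₁=2  (since 729 − 182·4 = 1)

27 2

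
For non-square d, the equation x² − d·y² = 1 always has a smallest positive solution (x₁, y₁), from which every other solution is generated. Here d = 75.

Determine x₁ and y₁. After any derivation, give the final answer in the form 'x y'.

d=75: √d = [8; 1,1,1,16] (ℓ=4, even), read p_3/q_3
a_0=8:  p_0=8·1+0=8,  q_0=8·0+1=1
a_1=1:  p_1=1·8+1=9,  q_1=1·1+0=1
a_2=1:  p_2=1·9+8=17,  q_2=1·1+1=2
a_3=1:  p_3=1·17+9=26,  q_3=1·2+1=3
(x₁, y₁) = (26, 3);  26² − 75·3² = 1 ✓

26 3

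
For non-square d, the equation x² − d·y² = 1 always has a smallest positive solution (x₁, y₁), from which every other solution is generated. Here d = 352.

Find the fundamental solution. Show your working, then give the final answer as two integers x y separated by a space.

√352 = [18; 1,3,5,9,5,3,1,36, …], period ℓ=8 (even) → k=7
step 0: (18, 1)  from 18·(1,0) + (0,1)
…
step 4: (3621, 193)  from 9·(394,21) + (75,4)
…
step 6: (59118, 3151)  from 3·(18499,986) + (3621,193)
step 7: (77617, 4137)  from 1·(59118,3151) + (18499,986)
(x₁, y₁) = (77617, 4137);  77617² − 352·4137² = 1 ✓

77617 4137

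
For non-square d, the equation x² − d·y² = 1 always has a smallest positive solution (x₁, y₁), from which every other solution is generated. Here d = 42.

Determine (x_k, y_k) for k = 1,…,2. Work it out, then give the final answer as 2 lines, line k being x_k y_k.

[6; 2,12] for √42; ℓ=2 ⇒ convergent index 1
i=0: a=6 ⇒ p=6, q=1
i=1: a=2 ⇒ p=13, q=2
fundamental: x₁=13, y₁=2  (since 169 − 42·4 = 1)
k=2:  x_2 = 13·13+42·2·2 = 337,  y_2 = 13·2+2·13 = 52

13 2
337 52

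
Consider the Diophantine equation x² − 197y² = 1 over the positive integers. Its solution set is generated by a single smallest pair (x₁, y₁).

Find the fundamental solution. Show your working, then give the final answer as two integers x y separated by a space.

d=197: √d = [14; 28] (ℓ=1, odd), read p_1/q_1
i=0: a=14 ⇒ p=14, q=1
i=1: a=28 ⇒ p=393, q=28
(x₁, y₁) = (393, 28);  393² − 197·28² = 1 ✓

393 28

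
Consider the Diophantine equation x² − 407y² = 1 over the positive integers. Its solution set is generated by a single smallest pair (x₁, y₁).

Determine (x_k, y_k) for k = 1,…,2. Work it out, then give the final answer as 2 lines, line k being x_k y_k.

2663 132
14183137 703032

√407 = [20; 5,1,2,1,5,40, …], period ℓ=6 (even) → k=5
k=0  a_k=20  p_k/q_k = 20/1
k=1  a_k=5  p_k/q_k = 101/5
k=2  a_k=1  p_k/q_k = 121/6
…
k=4  a_k=1  p_k/q_k = 464/23
k=5  a_k=5  p_k/q_k = 2663/132
fundamental: x₁=2663, y₁=132  (since 7091569 − 407·17424 = 1)
k=2:  x_2 = 2663·2663+407·132·132 = 14183137,  y_2 = 2663·132+132·2663 = 703032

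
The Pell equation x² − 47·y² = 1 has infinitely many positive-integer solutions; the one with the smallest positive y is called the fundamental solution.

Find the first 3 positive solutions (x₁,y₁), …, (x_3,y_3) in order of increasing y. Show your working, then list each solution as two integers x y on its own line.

d=47: √d = [6; 1,5,1,12] (ℓ=4, even), read p_3/q_3
i=0: a=6 ⇒ p=6, q=1
i=1: a=1 ⇒ p=7, q=1
i=2: a=5 ⇒ p=41, q=6
i=3: a=1 ⇒ p=48, q=7
fundamental: x₁=48, y₁=7  (since 2304 − 47·49 = 1)
(x_2, y_2) = (48·48 + 47·7·7, 48·7 + 7·48) = (4607, 672)
(x_3, y_3) = (48·4607 + 47·7·672, 48·672 + 7·4607) = (442224, 64505)

48 7
4607 672
442224 64505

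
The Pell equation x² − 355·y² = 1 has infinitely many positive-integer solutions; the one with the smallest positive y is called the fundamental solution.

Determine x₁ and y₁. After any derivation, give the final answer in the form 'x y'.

√355 = [18; 1,5,3,3,1,6,1,3,3,5,1,36, …], period ℓ=12 (even) → k=11
a_0=18:  p_0=18·1+0=18,  q_0=18·0+1=1
a_1=1:  p_1=1·18+1=19,  q_1=1·1+0=1
…
a_7=1:  p_7=1·10457+1545=12002,  q_7=1·555+82=637
…
a_10=5:  p_10=5·151391+46463=803418,  q_10=5·8035+2466=42641
a_11=1:  p_11=1·803418+151391=954809,  q_11=1·42641+8035=50676
→ (954809, 50676).  Check: 954809²=911660226481, 355·50676²=911660226480, difference 1.

954809 50676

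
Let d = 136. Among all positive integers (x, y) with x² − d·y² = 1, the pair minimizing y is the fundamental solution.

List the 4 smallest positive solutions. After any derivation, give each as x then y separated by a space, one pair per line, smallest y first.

d=136: √d = [11; 1,1,1,22] (ℓ=4, even), read p_3/q_3
a_0=11:  p_0=11·1+0=11,  q_0=11·0+1=1
a_1=1:  p_1=1·11+1=12,  q_1=1·1+0=1
a_2=1:  p_2=1·12+11=23,  q_2=1·1+1=2
a_3=1:  p_3=1·23+12=35,  q_3=1·2+1=3
(x₁, y₁) = (35, 3);  35² − 136·3² = 1 ✓
(x_2, y_2) = (35·35 + 136·3·3, 35·3 + 3·35) = (2449, 210)
(x_3, y_3) = (35·2449 + 136·3·210, 35·210 + 3·2449) = (171395, 14697)
(x_4, y_4) = (35·171395 + 136·3·14697, 35·14697 + 3·171395) = (11995201, 1028580)

35 3
2449 210
171395 14697
11995201 1028580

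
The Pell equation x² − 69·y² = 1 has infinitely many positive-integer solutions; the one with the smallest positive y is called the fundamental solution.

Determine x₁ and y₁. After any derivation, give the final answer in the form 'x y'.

√69 → a₀=8, period (3,3,1,4,1,3,3,16); ℓ=8 even so k=7
step 0: (8, 1)  from 8·(1,0) + (0,1)
step 1: (25, 3)  from 3·(8,1) + (1,0)
…
step 5: (623, 75)  from 1·(515,62) + (108,13)
step 6: (2384, 287)  from 3·(623,75) + (515,62)
step 7: (7775, 936)  from 3·(2384,287) + (623,75)
fundamental: x₁=7775, y₁=936  (since 60450625 − 69·876096 = 1)

7775 936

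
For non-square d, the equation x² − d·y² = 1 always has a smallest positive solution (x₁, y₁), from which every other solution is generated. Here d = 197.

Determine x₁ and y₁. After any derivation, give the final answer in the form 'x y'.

√197 → a₀=14, period (28); ℓ=1 odd so k=1
step 0: (14, 1)  from 14·(1,0) + (0,1)
step 1: (393, 28)  from 28·(14,1) + (1,0)
(x₁, y₁) = (393, 28);  393² − 197·28² = 1 ✓

393 28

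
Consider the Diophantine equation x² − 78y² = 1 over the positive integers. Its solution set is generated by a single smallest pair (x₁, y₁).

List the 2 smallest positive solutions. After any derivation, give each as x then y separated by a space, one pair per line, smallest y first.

√78 → a₀=8, period (1,4,1,16); ℓ=4 even so k=3
step 0: (8, 1)  from 8·(1,0) + (0,1)
…
step 2: (44, 5)  from 4·(9,1) + (8,1)
step 3: (53, 6)  from 1·(44,5) + (9,1)
→ (53, 6).  Check: 53²=2809, 78·6²=2808, difference 1.
(53+6√78)^2 = 5617 + 636√78

53 6
5617 636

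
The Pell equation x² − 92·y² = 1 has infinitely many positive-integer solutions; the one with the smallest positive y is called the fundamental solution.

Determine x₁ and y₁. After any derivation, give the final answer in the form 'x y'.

d=92: √d = [9; 1,1,2,4,2,1,1,18] (ℓ=8, even), read p_7/q_7
step 0: (9, 1)  from 9·(1,0) + (0,1)
step 1: (10, 1)  from 1·(9,1) + (1,0)
step 2: (19, 2)  from 1·(10,1) + (9,1)
…
step 6: (681, 71)  from 1·(470,49) + (211,22)
step 7: (1151, 120)  from 1·(681,71) + (470,49)
→ (1151, 120).  Check: 1151²=1324801, 92·120²=1324800, difference 1.

1151 120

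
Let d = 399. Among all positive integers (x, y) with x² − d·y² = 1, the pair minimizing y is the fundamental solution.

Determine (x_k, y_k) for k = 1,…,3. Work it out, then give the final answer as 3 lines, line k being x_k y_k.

20 1
799 40
31940 1599

[19; 1,38] for √399; ℓ=2 ⇒ convergent index 1
step 0: (19, 1)  from 19·(1,0) + (0,1)
step 1: (20, 1)  from 1·(19,1) + (1,0)
fundamental: x₁=20, y₁=1  (since 400 − 399·1 = 1)
k=2:  x_2 = 20·20+399·1·1 = 799,  y_2 = 20·1+1·20 = 40
k=3:  x_3 = 20·799+399·1·40 = 31940,  y_3 = 20·40+1·799 = 1599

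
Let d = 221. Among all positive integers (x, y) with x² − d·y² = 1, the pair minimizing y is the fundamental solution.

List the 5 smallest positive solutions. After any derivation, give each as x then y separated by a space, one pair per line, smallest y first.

1665 112
5544449 372960
18463013505 1241956688
61481829427201 4135715398080
204734473529565825 13771931033649712

[14; 1,6,2,6,1,28] for √221; ℓ=6 ⇒ convergent index 5
step 0: (14, 1)  from 14·(1,0) + (0,1)
step 1: (15, 1)  from 1·(14,1) + (1,0)
step 2: (104, 7)  from 6·(15,1) + (14,1)
step 3: (223, 15)  from 2·(104,7) + (15,1)
step 4: (1442, 97)  from 6·(223,15) + (104,7)
step 5: (1665, 112)  from 1·(1442,97) + (223,15)
fundamental: x₁=1665, y₁=112  (since 2772225 − 221·12544 = 1)
(x_2, y_2) = (1665·1665 + 221·112·112, 1665·112 + 112·1665) = (5544449, 372960)
(x_3, y_3) = (1665·5544449 + 221·112·372960, 1665·372960 + 112·5544449) = (18463013505, 1241956688)
(x_4, y_4) = (1665·18463013505 + 221·112·1241956688, 1665·1241956688 + 112·18463013505) = (61481829427201, 4135715398080)
(x_5, y_5) = (1665·61481829427201 + 221·112·4135715398080, 1665·4135715398080 + 112·61481829427201) = (204734473529565825, 13771931033649712)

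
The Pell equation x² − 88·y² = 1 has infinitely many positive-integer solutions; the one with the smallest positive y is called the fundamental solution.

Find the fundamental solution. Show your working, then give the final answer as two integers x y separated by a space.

197 21

[9; 2,1,1,1,2,18] for √88; ℓ=6 ⇒ convergent index 5
i=0: a=9 ⇒ p=9, q=1
i=1: a=2 ⇒ p=19, q=2
i=2: a=1 ⇒ p=28, q=3
i=3: a=1 ⇒ p=47, q=5
i=4: a=1 ⇒ p=75, q=8
i=5: a=2 ⇒ p=197, q=21
(x₁, y₁) = (197, 21);  197² − 88·21² = 1 ✓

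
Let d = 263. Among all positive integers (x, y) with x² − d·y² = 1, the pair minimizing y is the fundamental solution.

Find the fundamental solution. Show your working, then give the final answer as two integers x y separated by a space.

√263 → a₀=16, period (4,1,1,1,1,15,1,1,1,1,4,32); ℓ=12 even so k=11
step 0: (16, 1)  from 16·(1,0) + (0,1)
step 1: (65, 4)  from 4·(16,1) + (1,0)
step 2: (81, 5)  from 1·(65,4) + (16,1)
step 3: (146, 9)  from 1·(81,5) + (65,4)
step 4: (227, 14)  from 1·(146,9) + (81,5)
step 5: (373, 23)  from 1·(227,14) + (146,9)
step 6: (5822, 359)  from 15·(373,23) + (227,14)
step 7: (6195, 382)  from 1·(5822,359) + (373,23)
step 8: (12017, 741)  from 1·(6195,382) + (5822,359)
step 9: (18212, 1123)  from 1·(12017,741) + (6195,382)
step 10: (30229, 1864)  from 1·(18212,1123) + (12017,741)
step 11: (139128, 8579)  from 4·(30229,1864) + (18212,1123)
(x₁, y₁) = (139128, 8579);  139128² − 263·8579² = 1 ✓

139128 8579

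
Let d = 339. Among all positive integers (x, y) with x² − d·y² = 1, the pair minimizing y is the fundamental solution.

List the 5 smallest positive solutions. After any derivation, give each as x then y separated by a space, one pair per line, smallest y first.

[18; 2,2,2,1,17,1,2,2,2,36] for √339; ℓ=10 ⇒ convergent index 9
i=0: a=18 ⇒ p=18, q=1
…
i=3: a=2 ⇒ p=221, q=12
…
i=5: a=17 ⇒ p=5542, q=301
i=6: a=1 ⇒ p=5855, q=318
…
i=8: a=2 ⇒ p=40359, q=2192
i=9: a=2 ⇒ p=97970, q=5321
(x₁, y₁) = (97970, 5321);  97970² − 339·5321² = 1 ✓
n=2: (97970,5321)∘(97970,5321) = (97970·97970+339·5321·5321, 97970·5321+5321·97970) = (19196241799,1042596740)
n=3: (19196241799,1042596740)∘(97970,5321) = (97970·19196241799+339·5321·1042596740, 97970·1042596740+5321·19196241799) = (3761311617998090,204286405230279)
n=4: (3761311617998090,204286405230279)∘(97970,5321) = (97970·3761311617998090+339·5321·204286405230279, 97970·204286405230279+5321·3761311617998090) = (736991398411349512801,40027878239778270520)
n=5: (736991398411349512801,40027878239778270520)∘(97970,5321) = (97970·736991398411349512801+339·5321·40027878239778270520, 97970·40027878239778270520+5321·736991398411349512801) = (144406094600958511920229850,7843062462097867920458521)

97970 5321
19196241799 1042596740
3761311617998090 204286405230279
736991398411349512801 40027878239778270520
144406094600958511920229850 7843062462097867920458521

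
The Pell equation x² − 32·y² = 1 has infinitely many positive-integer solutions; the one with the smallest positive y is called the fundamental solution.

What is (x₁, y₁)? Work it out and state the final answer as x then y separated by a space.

17 3

d=32: √d = [5; 1,1,1,10] (ℓ=4, even), read p_3/q_3
a_0=5:  p_0=5·1+0=5,  q_0=5·0+1=1
a_1=1:  p_1=1·5+1=6,  q_1=1·1+0=1
a_2=1:  p_2=1·6+5=11,  q_2=1·1+1=2
a_3=1:  p_3=1·11+6=17,  q_3=1·2+1=3
(x₁, y₁) = (17, 3);  17² − 32·3² = 1 ✓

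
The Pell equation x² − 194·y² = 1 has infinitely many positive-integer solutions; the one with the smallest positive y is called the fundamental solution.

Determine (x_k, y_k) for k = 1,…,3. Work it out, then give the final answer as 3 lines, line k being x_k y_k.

195 14
76049 5460
29658915 2129386

√194 → a₀=13, period (1,12,1,26); ℓ=4 even so k=3
k=0  a_k=13  p_k/q_k = 13/1
k=1  a_k=1  p_k/q_k = 14/1
k=2  a_k=12  p_k/q_k = 181/13
k=3  a_k=1  p_k/q_k = 195/14
→ (195, 14).  Check: 195²=38025, 194·14²=38024, difference 1.
(x_2, y_2) = (195·195 + 194·14·14, 195·14 + 14·195) = (76049, 5460)
(x_3, y_3) = (195·76049 + 194·14·5460, 195·5460 + 14·76049) = (29658915, 2129386)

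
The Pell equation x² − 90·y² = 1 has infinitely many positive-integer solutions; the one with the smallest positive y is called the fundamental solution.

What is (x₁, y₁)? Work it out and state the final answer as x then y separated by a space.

d=90: √d = [9; 2,18] (ℓ=2, even), read p_1/q_1
k=0  a_k=9  p_k/q_k = 9/1
k=1  a_k=2  p_k/q_k = 19/2
→ (19, 2).  Check: 19²=361, 90·2²=360, difference 1.

19 2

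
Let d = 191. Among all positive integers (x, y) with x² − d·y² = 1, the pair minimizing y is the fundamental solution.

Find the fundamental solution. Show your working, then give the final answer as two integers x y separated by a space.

d=191: √d = [13; 1,4,1,1,3,…,4,1,26] (ℓ=16, even), read p_15/q_15
k=0  a_k=13  p_k/q_k = 13/1
k=1  a_k=1  p_k/q_k = 14/1
k=2  a_k=4  p_k/q_k = 69/5
k=3  a_k=1  p_k/q_k = 83/6
k=4  a_k=1  p_k/q_k = 152/11
…
k=6  a_k=2  p_k/q_k = 1230/89
k=7  a_k=2  p_k/q_k = 2999/217
k=8  a_k=13  p_k/q_k = 40217/2910
…
k=10  a_k=2  p_k/q_k = 207083/14984
k=11  a_k=3  p_k/q_k = 704682/50989
…
k=14  a_k=4  p_k/q_k = 7377553/533821
k=15  a_k=1  p_k/q_k = 8994000/650783
fundamental: x₁=8994000, y₁=650783  (since 80892036000000 − 191·423518513089 = 1)

8994000 650783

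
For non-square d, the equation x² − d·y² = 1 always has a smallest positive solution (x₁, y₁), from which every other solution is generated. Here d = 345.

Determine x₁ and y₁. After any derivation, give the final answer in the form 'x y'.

√345 → a₀=18, period (1,1,2,1,6,1,2,1,1,36); ℓ=10 even so k=9
i=0: a=18 ⇒ p=18, q=1
…
i=2: a=1 ⇒ p=37, q=2
…
i=8: a=1 ⇒ p=3882, q=209
i=9: a=1 ⇒ p=6761, q=364
→ (6761, 364).  Check: 6761²=45711121, 345·364²=45711120, difference 1.

6761 364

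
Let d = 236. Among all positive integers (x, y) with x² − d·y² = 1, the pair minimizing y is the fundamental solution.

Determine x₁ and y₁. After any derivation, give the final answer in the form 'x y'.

[15; 2,1,3,5,1,6,1,5,3,1,2,30] for √236; ℓ=12 ⇒ convergent index 11
step 0: (15, 1)  from 15·(1,0) + (0,1)
step 1: (31, 2)  from 2·(15,1) + (1,0)
step 2: (46, 3)  from 1·(31,2) + (15,1)
…
step 4: (891, 58)  from 5·(169,11) + (46,3)
…
step 8: (48806, 3177)  from 5·(8311,541) + (7251,472)
…
step 10: (203535, 13249)  from 1·(154729,10072) + (48806,3177)
step 11: (561799, 36570)  from 2·(203535,13249) + (154729,10072)
(x₁, y₁) = (561799, 36570);  561799² − 236·36570² = 1 ✓

561799 36570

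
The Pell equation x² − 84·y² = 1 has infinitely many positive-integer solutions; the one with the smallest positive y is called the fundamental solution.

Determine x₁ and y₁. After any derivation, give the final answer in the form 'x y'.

55 6

√84 → a₀=9, period (6,18); ℓ=2 even so k=1
k=0  a_k=9  p_k/q_k = 9/1
k=1  a_k=6  p_k/q_k = 55/6
→ (55, 6).  Check: 55²=3025, 84·6²=3024, difference 1.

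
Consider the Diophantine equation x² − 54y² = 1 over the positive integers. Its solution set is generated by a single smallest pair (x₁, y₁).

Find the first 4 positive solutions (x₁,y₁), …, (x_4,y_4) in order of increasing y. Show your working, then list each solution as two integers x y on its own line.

[7; 2,1,6,1,2,14] for √54; ℓ=6 ⇒ convergent index 5
step 0: (7, 1)  from 7·(1,0) + (0,1)
…
step 4: (169, 23)  from 1·(147,20) + (22,3)
step 5: (485, 66)  from 2·(169,23) + (147,20)
(x₁, y₁) = (485, 66);  485² − 54·66² = 1 ✓
n=2: (485,66)∘(485,66) = (485·485+54·66·66, 485·66+66·485) = (470449,64020)
n=3: (470449,64020)∘(485,66) = (485·470449+54·66·64020, 485·64020+66·470449) = (456335045,62099334)
n=4: (456335045,62099334)∘(485,66) = (485·456335045+54·66·62099334, 485·62099334+66·456335045) = (442644523201,60236289960)

485 66
470449 64020
456335045 62099334
442644523201 60236289960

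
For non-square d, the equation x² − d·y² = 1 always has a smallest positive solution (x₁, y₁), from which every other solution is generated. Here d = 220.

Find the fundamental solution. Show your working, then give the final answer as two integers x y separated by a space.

√220 → a₀=14, period (1,4,1,28); ℓ=4 even so k=3
i=0: a=14 ⇒ p=14, q=1
i=1: a=1 ⇒ p=15, q=1
i=2: a=4 ⇒ p=74, q=5
i=3: a=1 ⇒ p=89, q=6
fundamental: x₁=89, y₁=6  (since 7921 − 220·36 = 1)

89 6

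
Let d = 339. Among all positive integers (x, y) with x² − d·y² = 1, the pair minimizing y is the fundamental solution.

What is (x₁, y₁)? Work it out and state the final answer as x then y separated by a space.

√339 → a₀=18, period (2,2,2,1,17,1,2,2,2,36); ℓ=10 even so k=9
a_0=18:  p_0=18·1+0=18,  q_0=18·0+1=1
a_1=2:  p_1=2·18+1=37,  q_1=2·1+0=2
a_2=2:  p_2=2·37+18=92,  q_2=2·2+1=5
a_3=2:  p_3=2·92+37=221,  q_3=2·5+2=12
a_4=1:  p_4=1·221+92=313,  q_4=1·12+5=17
a_5=17:  p_5=17·313+221=5542,  q_5=17·17+12=301
a_6=1:  p_6=1·5542+313=5855,  q_6=1·301+17=318
…
a_8=2:  p_8=2·17252+5855=40359,  q_8=2·937+318=2192
a_9=2:  p_9=2·40359+17252=97970,  q_9=2·2192+937=5321
→ (97970, 5321).  Check: 97970²=9598120900, 339·5321²=9598120899, difference 1.

97970 5321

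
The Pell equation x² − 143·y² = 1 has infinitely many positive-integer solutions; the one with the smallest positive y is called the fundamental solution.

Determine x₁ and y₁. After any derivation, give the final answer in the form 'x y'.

12 1

√143 → a₀=11, period (1,22); ℓ=2 even so k=1
i=0: a=11 ⇒ p=11, q=1
i=1: a=1 ⇒ p=12, q=1
fundamental: x₁=12, y₁=1  (since 144 − 143·1 = 1)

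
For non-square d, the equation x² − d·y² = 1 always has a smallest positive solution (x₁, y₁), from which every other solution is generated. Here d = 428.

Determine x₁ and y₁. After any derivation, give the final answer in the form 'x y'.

√428 → a₀=20, period (1,2,4,1,5,10,5,1,4,2,1,40); ℓ=12 even so k=11
i=0: a=20 ⇒ p=20, q=1
i=1: a=1 ⇒ p=21, q=1
i=2: a=2 ⇒ p=62, q=3
i=3: a=4 ⇒ p=269, q=13
i=4: a=1 ⇒ p=331, q=16
i=5: a=5 ⇒ p=1924, q=93
i=6: a=10 ⇒ p=19571, q=946
i=7: a=5 ⇒ p=99779, q=4823
i=8: a=1 ⇒ p=119350, q=5769
…
i=10: a=2 ⇒ p=1273708, q=61567
i=11: a=1 ⇒ p=1850887, q=89466
fundamental: x₁=1850887, y₁=89466  (since 3425782686769 − 428·8004165156 = 1)

1850887 89466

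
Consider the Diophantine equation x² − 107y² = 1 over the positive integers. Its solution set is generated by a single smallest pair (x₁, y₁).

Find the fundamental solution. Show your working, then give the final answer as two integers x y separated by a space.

962 93

[10; 2,1,9,1,2,20] for √107; ℓ=6 ⇒ convergent index 5
step 0: (10, 1)  from 10·(1,0) + (0,1)
step 1: (21, 2)  from 2·(10,1) + (1,0)
step 2: (31, 3)  from 1·(21,2) + (10,1)
step 3: (300, 29)  from 9·(31,3) + (21,2)
step 4: (331, 32)  from 1·(300,29) + (31,3)
step 5: (962, 93)  from 2·(331,32) + (300,29)
→ (962, 93).  Check: 962²=925444, 107·93²=925443, difference 1.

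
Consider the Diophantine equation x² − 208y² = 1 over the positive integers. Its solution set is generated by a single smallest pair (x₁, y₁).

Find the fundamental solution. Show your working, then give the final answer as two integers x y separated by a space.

649 45

[14; 2,2,1,2,2,28] for √208; ℓ=6 ⇒ convergent index 5
a_0=14:  p_0=14·1+0=14,  q_0=14·0+1=1
a_1=2:  p_1=2·14+1=29,  q_1=2·1+0=2
…
a_4=2:  p_4=2·101+72=274,  q_4=2·7+5=19
a_5=2:  p_5=2·274+101=649,  q_5=2·19+7=45
(x₁, y₁) = (649, 45);  649² − 208·45² = 1 ✓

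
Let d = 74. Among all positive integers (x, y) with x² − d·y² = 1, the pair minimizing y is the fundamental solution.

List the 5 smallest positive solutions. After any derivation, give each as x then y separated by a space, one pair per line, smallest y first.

√74 → a₀=8, period (1,1,1,1,16); ℓ=5 odd so k=9
a_0=8:  p_0=8·1+0=8,  q_0=8·0+1=1
a_1=1:  p_1=1·8+1=9,  q_1=1·1+0=1
a_2=1:  p_2=1·9+8=17,  q_2=1·1+1=2
a_3=1:  p_3=1·17+9=26,  q_3=1·2+1=3
…
a_8=1:  p_8=1·1471+757=2228,  q_8=1·171+88=259
a_9=1:  p_9=1·2228+1471=3699,  q_9=1·259+171=430
(x₁, y₁) = (3699, 430);  3699² − 74·430² = 1 ✓
n=2: (3699,430)∘(3699,430) = (3699·3699+74·430·430, 3699·430+430·3699) = (27365201,3181140)
n=3: (27365201,3181140)∘(3699,430) = (3699·27365201+74·430·3181140, 3699·3181140+430·27365201) = (202447753299,23534073290)
n=4: (202447753299,23534073290)∘(3699,430) = (3699·202447753299+74·430·23534073290, 3699·23534073290+430·202447753299) = (1497708451540801,174105071018280)
n=5: (1497708451540801,174105071018280)∘(3699,430) = (3699·1497708451540801+74·430·174105071018280, 3699·174105071018280+430·1497708451540801) = (11080046922051092499,1288029291859162150)

3699 430
27365201 3181140
202447753299 23534073290
1497708451540801 174105071018280
11080046922051092499 1288029291859162150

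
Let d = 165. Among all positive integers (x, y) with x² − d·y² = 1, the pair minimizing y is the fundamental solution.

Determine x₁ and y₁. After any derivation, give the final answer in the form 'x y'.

[12; 1,5,2,5,1,24] for √165; ℓ=6 ⇒ convergent index 5
a_0=12:  p_0=12·1+0=12,  q_0=12·0+1=1
a_1=1:  p_1=1·12+1=13,  q_1=1·1+0=1
…
a_4=5:  p_4=5·167+77=912,  q_4=5·13+6=71
a_5=1:  p_5=1·912+167=1079,  q_5=1·71+13=84
→ (1079, 84).  Check: 1079²=1164241, 165·84²=1164240, difference 1.

1079 84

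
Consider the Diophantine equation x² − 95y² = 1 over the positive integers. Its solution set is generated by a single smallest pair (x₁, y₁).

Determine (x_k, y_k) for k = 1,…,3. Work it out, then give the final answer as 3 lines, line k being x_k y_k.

39 4
3041 312
237159 24332

√95 = [9; 1,2,1,18, …], period ℓ=4 (even) → k=3
i=0: a=9 ⇒ p=9, q=1
i=1: a=1 ⇒ p=10, q=1
i=2: a=2 ⇒ p=29, q=3
i=3: a=1 ⇒ p=39, q=4
→ (39, 4).  Check: 39²=1521, 95·4²=1520, difference 1.
(x_2, y_2) = (39·39 + 95·4·4, 39·4 + 4·39) = (3041, 312)
(x_3, y_3) = (39·3041 + 95·4·312, 39·312 + 4·3041) = (237159, 24332)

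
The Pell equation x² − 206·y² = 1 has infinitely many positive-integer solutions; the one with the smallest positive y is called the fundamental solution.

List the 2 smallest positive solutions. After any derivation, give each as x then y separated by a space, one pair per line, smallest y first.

59535 4148
7088832449 493902360

√206 = [14; 2,1,5,14,5,1,2,28, …], period ℓ=8 (even) → k=7
step 0: (14, 1)  from 14·(1,0) + (0,1)
step 1: (29, 2)  from 2·(14,1) + (1,0)
…
step 6: (20998, 1463)  from 1·(17539,1222) + (3459,241)
step 7: (59535, 4148)  from 2·(20998,1463) + (17539,1222)
fundamental: x₁=59535, y₁=4148  (since 3544416225 − 206·17205904 = 1)
(x_2, y_2) = (59535·59535 + 206·4148·4148, 59535·4148 + 4148·59535) = (7088832449, 493902360)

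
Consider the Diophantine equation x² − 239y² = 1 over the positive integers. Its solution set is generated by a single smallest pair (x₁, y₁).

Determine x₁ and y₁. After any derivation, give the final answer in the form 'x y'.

[15; 2,5,1,2,4,15,4,2,1,5,2,30] for √239; ℓ=12 ⇒ convergent index 11
k=0  a_k=15  p_k/q_k = 15/1
k=1  a_k=2  p_k/q_k = 31/2
k=2  a_k=5  p_k/q_k = 170/11
…
k=4  a_k=2  p_k/q_k = 572/37
…
k=6  a_k=15  p_k/q_k = 37907/2452
…
k=8  a_k=2  p_k/q_k = 346141/22390
…
k=10  a_k=5  p_k/q_k = 2847431/184185
k=11  a_k=2  p_k/q_k = 6195120/400729
→ (6195120, 400729).  Check: 6195120²=38379511814400, 239·400729²=38379511814399, difference 1.

6195120 400729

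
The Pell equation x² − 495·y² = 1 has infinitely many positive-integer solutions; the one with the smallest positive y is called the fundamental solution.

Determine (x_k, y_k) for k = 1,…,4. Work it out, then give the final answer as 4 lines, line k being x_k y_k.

[22; 4,44] for √495; ℓ=2 ⇒ convergent index 1
k=0  a_k=22  p_k/q_k = 22/1
k=1  a_k=4  p_k/q_k = 89/4
fundamental: x₁=89, y₁=4  (since 7921 − 495·16 = 1)
(89+4√495)^2 = 15841 + 712√495
(89+4√495)^3 = 2819609 + 126732√495
(89+4√495)^4 = 501874561 + 22557584√495

89 4
15841 712
2819609 126732
501874561 22557584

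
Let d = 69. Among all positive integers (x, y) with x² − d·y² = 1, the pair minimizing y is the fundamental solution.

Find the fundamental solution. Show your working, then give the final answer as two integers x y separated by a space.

√69 → a₀=8, period (3,3,1,4,1,3,3,16); ℓ=8 even so k=7
k=0  a_k=8  p_k/q_k = 8/1
k=1  a_k=3  p_k/q_k = 25/3
k=2  a_k=3  p_k/q_k = 83/10
…
k=5  a_k=1  p_k/q_k = 623/75
k=6  a_k=3  p_k/q_k = 2384/287
k=7  a_k=3  p_k/q_k = 7775/936
(x₁, y₁) = (7775, 936);  7775² − 69·936² = 1 ✓

7775 936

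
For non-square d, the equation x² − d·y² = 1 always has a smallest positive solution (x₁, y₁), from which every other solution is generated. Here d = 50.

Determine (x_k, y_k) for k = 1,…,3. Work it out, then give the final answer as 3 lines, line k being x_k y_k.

99 14
19601 2772
3880899 548842

[7; 14] for √50; ℓ=1 ⇒ convergent index 1
a_0=7:  p_0=7·1+0=7,  q_0=7·0+1=1
a_1=14:  p_1=14·7+1=99,  q_1=14·1+0=14
(x₁, y₁) = (99, 14);  99² − 50·14² = 1 ✓
(99+14√50)^2 = 19601 + 2772√50
(99+14√50)^3 = 3880899 + 548842√50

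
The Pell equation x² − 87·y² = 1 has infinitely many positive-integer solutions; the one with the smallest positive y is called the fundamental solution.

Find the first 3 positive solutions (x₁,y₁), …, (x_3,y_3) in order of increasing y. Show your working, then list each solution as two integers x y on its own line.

28 3
1567 168
87724 9405

√87 → a₀=9, period (3,18); ℓ=2 even so k=1
k=0  a_k=9  p_k/q_k = 9/1
k=1  a_k=3  p_k/q_k = 28/3
(x₁, y₁) = (28, 3);  28² − 87·3² = 1 ✓
(x_2, y_2) = (28·28 + 87·3·3, 28·3 + 3·28) = (1567, 168)
(x_3, y_3) = (28·1567 + 87·3·168, 28·168 + 3·1567) = (87724, 9405)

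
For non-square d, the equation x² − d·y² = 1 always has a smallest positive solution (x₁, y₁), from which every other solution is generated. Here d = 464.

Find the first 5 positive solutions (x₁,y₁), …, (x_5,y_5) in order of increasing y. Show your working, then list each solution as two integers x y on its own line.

9801 455
192119201 8918910
3765920568201 174828473365
73819574785756801 3426987725981820
1447011301184484245001 67175813229867162275

[21; 1,1,5,1,1,1,5,1,1,42] for √464; ℓ=10 ⇒ convergent index 9
i=0: a=21 ⇒ p=21, q=1
i=1: a=1 ⇒ p=22, q=1
i=2: a=1 ⇒ p=43, q=2
i=3: a=5 ⇒ p=237, q=11
i=4: a=1 ⇒ p=280, q=13
…
i=6: a=1 ⇒ p=797, q=37
i=7: a=5 ⇒ p=4502, q=209
i=8: a=1 ⇒ p=5299, q=246
i=9: a=1 ⇒ p=9801, q=455
→ (9801, 455).  Check: 9801²=96059601, 464·455²=96059600, difference 1.
(x_2, y_2) = (9801·9801 + 464·455·455, 9801·455 + 455·9801) = (192119201, 8918910)
(x_3, y_3) = (9801·192119201 + 464·455·8918910, 9801·8918910 + 455·192119201) = (3765920568201, 174828473365)
(x_4, y_4) = (9801·3765920568201 + 464·455·174828473365, 9801·174828473365 + 455·3765920568201) = (73819574785756801, 3426987725981820)
(x_5, y_5) = (9801·73819574785756801 + 464·455·3426987725981820, 9801·3426987725981820 + 455·73819574785756801) = (1447011301184484245001, 67175813229867162275)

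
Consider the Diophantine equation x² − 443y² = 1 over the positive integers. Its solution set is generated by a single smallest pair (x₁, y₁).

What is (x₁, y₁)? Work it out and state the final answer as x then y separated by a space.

442 21

√443 → a₀=21, period (21,42); ℓ=2 even so k=1
a_0=21:  p_0=21·1+0=21,  q_0=21·0+1=1
a_1=21:  p_1=21·21+1=442,  q_1=21·1+0=21
→ (442, 21).  Check: 442²=195364, 443·21²=195363, difference 1.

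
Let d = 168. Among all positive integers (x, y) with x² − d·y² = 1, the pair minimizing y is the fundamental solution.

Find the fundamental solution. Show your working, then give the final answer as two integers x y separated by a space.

13 1

√168 → a₀=12, period (1,24); ℓ=2 even so k=1
i=0: a=12 ⇒ p=12, q=1
i=1: a=1 ⇒ p=13, q=1
fundamental: x₁=13, y₁=1  (since 169 − 168·1 = 1)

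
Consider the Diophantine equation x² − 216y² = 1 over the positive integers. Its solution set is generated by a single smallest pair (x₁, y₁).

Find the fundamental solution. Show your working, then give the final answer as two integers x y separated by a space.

485 33

√216 = [14; 1,2,3,2,1,28, …], period ℓ=6 (even) → k=5
a_0=14:  p_0=14·1+0=14,  q_0=14·0+1=1
a_1=1:  p_1=1·14+1=15,  q_1=1·1+0=1
a_2=2:  p_2=2·15+14=44,  q_2=2·1+1=3
a_3=3:  p_3=3·44+15=147,  q_3=3·3+1=10
a_4=2:  p_4=2·147+44=338,  q_4=2·10+3=23
a_5=1:  p_5=1·338+147=485,  q_5=1·23+10=33
→ (485, 33).  Check: 485²=235225, 216·33²=235224, difference 1.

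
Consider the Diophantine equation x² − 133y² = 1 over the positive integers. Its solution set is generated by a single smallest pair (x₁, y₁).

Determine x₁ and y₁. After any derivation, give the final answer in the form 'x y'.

2588599 224460

[11; 1,1,7,5,1,…,1,1,22] for √133; ℓ=16 ⇒ convergent index 15
i=0: a=11 ⇒ p=11, q=1
i=1: a=1 ⇒ p=12, q=1
i=2: a=1 ⇒ p=23, q=2
i=3: a=7 ⇒ p=173, q=15
i=4: a=5 ⇒ p=888, q=77
…
i=6: a=1 ⇒ p=1949, q=169
i=7: a=1 ⇒ p=3010, q=261
i=8: a=2 ⇒ p=7969, q=691
i=9: a=1 ⇒ p=10979, q=952
i=10: a=1 ⇒ p=18948, q=1643
i=11: a=1 ⇒ p=29927, q=2595
i=12: a=5 ⇒ p=168583, q=14618
…
i=14: a=1 ⇒ p=1378591, q=119539
i=15: a=1 ⇒ p=2588599, q=224460
fundamental: x₁=2588599, y₁=224460  (since 6700844782801 − 133·50382291600 = 1)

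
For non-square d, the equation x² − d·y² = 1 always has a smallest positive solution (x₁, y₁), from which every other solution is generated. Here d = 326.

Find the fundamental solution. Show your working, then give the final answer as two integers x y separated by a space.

325 18

[18; 18,36] for √326; ℓ=2 ⇒ convergent index 1
i=0: a=18 ⇒ p=18, q=1
i=1: a=18 ⇒ p=325, q=18
(x₁, y₁) = (325, 18);  325² − 326·18² = 1 ✓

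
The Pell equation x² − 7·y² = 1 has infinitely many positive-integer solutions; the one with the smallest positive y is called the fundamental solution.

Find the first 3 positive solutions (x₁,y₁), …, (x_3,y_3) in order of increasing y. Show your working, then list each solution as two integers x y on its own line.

√7 = [2; 1,1,1,4, …], period ℓ=4 (even) → k=3
i=0: a=2 ⇒ p=2, q=1
i=1: a=1 ⇒ p=3, q=1
i=2: a=1 ⇒ p=5, q=2
i=3: a=1 ⇒ p=8, q=3
→ (8, 3).  Check: 8²=64, 7·3²=63, difference 1.
(x_2, y_2) = (8·8 + 7·3·3, 8·3 + 3·8) = (127, 48)
(x_3, y_3) = (8·127 + 7·3·48, 8·48 + 3·127) = (2024, 765)

8 3
127 48
2024 765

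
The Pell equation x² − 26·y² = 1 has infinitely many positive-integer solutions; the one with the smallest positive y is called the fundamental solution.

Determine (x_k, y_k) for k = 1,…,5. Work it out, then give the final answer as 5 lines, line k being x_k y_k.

[5; 10] for √26; ℓ=1 ⇒ convergent index 1
k=0  a_k=5  p_k/q_k = 5/1
k=1  a_k=10  p_k/q_k = 51/10
(x₁, y₁) = (51, 10);  51² − 26·10² = 1 ✓
n=2: (51,10)∘(51,10) = (51·51+26·10·10, 51·10+10·51) = (5201,1020)
n=3: (5201,1020)∘(51,10) = (51·5201+26·10·1020, 51·1020+10·5201) = (530451,104030)
n=4: (530451,104030)∘(51,10) = (51·530451+26·10·104030, 51·104030+10·530451) = (54100801,10610040)
n=5: (54100801,10610040)∘(51,10) = (51·54100801+26·10·10610040, 51·10610040+10·54100801) = (5517751251,1082120050)

51 10
5201 1020
530451 104030
54100801 10610040
5517751251 1082120050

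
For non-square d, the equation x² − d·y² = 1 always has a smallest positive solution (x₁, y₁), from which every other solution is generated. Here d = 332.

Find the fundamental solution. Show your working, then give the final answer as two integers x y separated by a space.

√332 = [18; 4,1,1,8,1,1,4,36, …], period ℓ=8 (even) → k=7
step 0: (18, 1)  from 18·(1,0) + (0,1)
…
step 2: (91, 5)  from 1·(73,4) + (18,1)
step 3: (164, 9)  from 1·(91,5) + (73,4)
step 4: (1403, 77)  from 8·(164,9) + (91,5)
…
step 6: (2970, 163)  from 1·(1567,86) + (1403,77)
step 7: (13447, 738)  from 4·(2970,163) + (1567,86)
(x₁, y₁) = (13447, 738);  13447² − 332·738² = 1 ✓

13447 738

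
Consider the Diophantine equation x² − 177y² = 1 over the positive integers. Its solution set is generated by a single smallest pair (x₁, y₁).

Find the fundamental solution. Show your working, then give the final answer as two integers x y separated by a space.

62423 4692

[13; 3,3,2,8,2,3,3,26] for √177; ℓ=8 ⇒ convergent index 7
step 0: (13, 1)  from 13·(1,0) + (0,1)
step 1: (40, 3)  from 3·(13,1) + (1,0)
…
step 3: (306, 23)  from 2·(133,10) + (40,3)
step 4: (2581, 194)  from 8·(306,23) + (133,10)
…
step 6: (18985, 1427)  from 3·(5468,411) + (2581,194)
step 7: (62423, 4692)  from 3·(18985,1427) + (5468,411)
→ (62423, 4692).  Check: 62423²=3896630929, 177·4692²=3896630928, difference 1.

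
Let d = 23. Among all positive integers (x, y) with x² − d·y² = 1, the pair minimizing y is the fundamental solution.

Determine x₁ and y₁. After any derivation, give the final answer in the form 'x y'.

√23 = [4; 1,3,1,8, …], period ℓ=4 (even) → k=3
a_0=4:  p_0=4·1+0=4,  q_0=4·0+1=1
…
a_2=3:  p_2=3·5+4=19,  q_2=3·1+1=4
a_3=1:  p_3=1·19+5=24,  q_3=1·4+1=5
→ (24, 5).  Check: 24²=576, 23·5²=575, difference 1.

24 5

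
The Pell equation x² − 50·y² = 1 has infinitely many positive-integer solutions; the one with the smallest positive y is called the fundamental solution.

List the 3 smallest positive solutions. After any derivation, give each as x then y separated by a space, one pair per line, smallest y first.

√50 → a₀=7, period (14); ℓ=1 odd so k=1
a_0=7:  p_0=7·1+0=7,  q_0=7·0+1=1
a_1=14:  p_1=14·7+1=99,  q_1=14·1+0=14
(x₁, y₁) = (99, 14);  99² − 50·14² = 1 ✓
k=2:  x_2 = 99·99+50·14·14 = 19601,  y_2 = 99·14+14·99 = 2772
k=3:  x_3 = 99·19601+50·14·2772 = 3880899,  y_3 = 99·2772+14·19601 = 548842

99 14
19601 2772
3880899 548842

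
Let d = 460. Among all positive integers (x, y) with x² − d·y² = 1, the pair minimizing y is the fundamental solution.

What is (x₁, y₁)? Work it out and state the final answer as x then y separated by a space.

2535751 118230

d=460: √d = [21; 2,4,3,1,2,10,2,1,3,4,2,42] (ℓ=12, even), read p_11/q_11
a_0=21:  p_0=21·1+0=21,  q_0=21·0+1=1
…
a_3=3:  p_3=3·193+43=622,  q_3=3·9+2=29
a_4=1:  p_4=1·622+193=815,  q_4=1·29+9=38
a_5=2:  p_5=2·815+622=2252,  q_5=2·38+29=105
a_6=10:  p_6=10·2252+815=23335,  q_6=10·105+38=1088
…
a_10=4:  p_10=4·265693+72257=1135029,  q_10=4·12388+3369=52921
a_11=2:  p_11=2·1135029+265693=2535751,  q_11=2·52921+12388=118230
(x₁, y₁) = (2535751, 118230);  2535751² − 460·118230² = 1 ✓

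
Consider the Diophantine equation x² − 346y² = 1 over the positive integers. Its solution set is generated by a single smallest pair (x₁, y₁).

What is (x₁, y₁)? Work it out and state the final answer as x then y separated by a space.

17299 930

√346 = [18; 1,1,1,1,36, …], period ℓ=5 (odd) → k=9
a_0=18:  p_0=18·1+0=18,  q_0=18·0+1=1
a_1=1:  p_1=1·18+1=19,  q_1=1·1+0=1
a_2=1:  p_2=1·19+18=37,  q_2=1·1+1=2
a_3=1:  p_3=1·37+19=56,  q_3=1·2+1=3
a_4=1:  p_4=1·56+37=93,  q_4=1·3+2=5
…
a_6=1:  p_6=1·3404+93=3497,  q_6=1·183+5=188
a_7=1:  p_7=1·3497+3404=6901,  q_7=1·188+183=371
a_8=1:  p_8=1·6901+3497=10398,  q_8=1·371+188=559
a_9=1:  p_9=1·10398+6901=17299,  q_9=1·559+371=930
fundamental: x₁=17299, y₁=930  (since 299255401 − 346·864900 = 1)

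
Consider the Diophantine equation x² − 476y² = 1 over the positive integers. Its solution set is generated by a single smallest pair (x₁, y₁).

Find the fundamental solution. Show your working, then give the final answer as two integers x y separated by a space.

28799 1320

[21; 1,4,2,10,2,4,1,42] for √476; ℓ=8 ⇒ convergent index 7
k=0  a_k=21  p_k/q_k = 21/1
k=1  a_k=1  p_k/q_k = 22/1
k=2  a_k=4  p_k/q_k = 109/5
…
k=5  a_k=2  p_k/q_k = 5258/241
k=6  a_k=4  p_k/q_k = 23541/1079
k=7  a_k=1  p_k/q_k = 28799/1320
(x₁, y₁) = (28799, 1320);  28799² − 476·1320² = 1 ✓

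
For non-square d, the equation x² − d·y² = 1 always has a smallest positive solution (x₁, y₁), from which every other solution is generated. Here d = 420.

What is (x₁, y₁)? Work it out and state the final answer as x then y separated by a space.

[20; 2,40] for √420; ℓ=2 ⇒ convergent index 1
i=0: a=20 ⇒ p=20, q=1
i=1: a=2 ⇒ p=41, q=2
→ (41, 2).  Check: 41²=1681, 420·2²=1680, difference 1.

41 2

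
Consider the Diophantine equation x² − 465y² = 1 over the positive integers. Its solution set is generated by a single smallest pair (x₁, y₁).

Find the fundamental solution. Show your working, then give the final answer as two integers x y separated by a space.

15871 736

d=465: √d = [21; 1,1,3,2,2,2,3,1,1,42] (ℓ=10, even), read p_9/q_9
i=0: a=21 ⇒ p=21, q=1
i=1: a=1 ⇒ p=22, q=1
i=2: a=1 ⇒ p=43, q=2
i=3: a=3 ⇒ p=151, q=7
…
i=5: a=2 ⇒ p=841, q=39
i=6: a=2 ⇒ p=2027, q=94
i=7: a=3 ⇒ p=6922, q=321
i=8: a=1 ⇒ p=8949, q=415
i=9: a=1 ⇒ p=15871, q=736
→ (15871, 736).  Check: 15871²=251888641, 465·736²=251888640, difference 1.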